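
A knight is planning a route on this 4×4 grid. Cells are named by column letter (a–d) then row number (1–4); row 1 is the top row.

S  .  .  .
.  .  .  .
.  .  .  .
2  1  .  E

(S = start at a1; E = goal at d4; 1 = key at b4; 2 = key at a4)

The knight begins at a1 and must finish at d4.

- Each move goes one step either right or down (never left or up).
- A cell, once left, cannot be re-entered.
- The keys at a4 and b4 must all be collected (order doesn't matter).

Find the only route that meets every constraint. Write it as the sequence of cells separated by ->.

a1 -> a2 -> a3 -> a4 -> b4 -> c4 -> d4

Moves only go right or down, so the column and row indices never decrease.
Route from a1: down 3 to a4, right 3 to d4 — 6 moves in all.
Check: all required cells visited.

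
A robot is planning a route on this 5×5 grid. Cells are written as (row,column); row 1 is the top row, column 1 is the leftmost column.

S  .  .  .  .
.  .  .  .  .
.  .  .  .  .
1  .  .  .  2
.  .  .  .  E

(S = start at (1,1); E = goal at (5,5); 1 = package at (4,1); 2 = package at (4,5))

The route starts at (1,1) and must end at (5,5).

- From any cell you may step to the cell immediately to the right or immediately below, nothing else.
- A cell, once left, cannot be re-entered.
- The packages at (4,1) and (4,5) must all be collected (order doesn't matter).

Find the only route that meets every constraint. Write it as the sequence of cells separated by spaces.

(1,1) (2,1) (3,1) (4,1) (4,2) (4,3) (4,4) (4,5) (5,5)

Moves only go right or down, so the column and row indices never decrease.
Route from (1,1): down 3 to (4,1), right 4 to (4,5), down 1 to (5,5) — 8 moves in all.
Check: all required cells visited.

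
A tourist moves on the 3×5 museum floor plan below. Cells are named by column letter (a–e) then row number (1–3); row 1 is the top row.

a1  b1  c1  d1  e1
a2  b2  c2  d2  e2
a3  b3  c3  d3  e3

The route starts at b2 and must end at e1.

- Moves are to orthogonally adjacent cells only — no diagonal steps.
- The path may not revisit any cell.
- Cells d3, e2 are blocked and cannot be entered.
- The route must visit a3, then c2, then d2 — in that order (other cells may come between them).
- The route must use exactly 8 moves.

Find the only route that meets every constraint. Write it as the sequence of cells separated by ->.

b2 -> a2 -> a3 -> b3 -> c3 -> c2 -> d2 -> d1 -> e1

The waypoints must appear in the order a3, c2, d2, with no cell reused.
Route from b2: left to a2, down to a3, 2× right (reaching c3), up to c2, right to d2, up to d1, right to e1 — 8 moves in all.
Check: order respected (a3 at step 2, c2 at step 5, d2 at step 6); 8 moves as required.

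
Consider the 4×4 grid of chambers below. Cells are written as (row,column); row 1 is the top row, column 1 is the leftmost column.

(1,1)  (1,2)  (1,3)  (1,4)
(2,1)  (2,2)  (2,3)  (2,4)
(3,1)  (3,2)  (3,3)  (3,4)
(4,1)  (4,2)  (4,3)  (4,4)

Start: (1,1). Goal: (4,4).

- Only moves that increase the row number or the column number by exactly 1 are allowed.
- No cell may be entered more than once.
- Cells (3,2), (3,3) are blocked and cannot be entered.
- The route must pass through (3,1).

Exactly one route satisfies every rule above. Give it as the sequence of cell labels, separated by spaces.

(1,1) (2,1) (3,1) (4,1) (4,2) (4,3) (4,4)

Moves only go right or down, so the column and row indices never decrease.
Route from (1,1): 3× down (reaching (4,1)), 3× right (reaching (4,4)) — 6 moves in all.
Check: all required cells visited.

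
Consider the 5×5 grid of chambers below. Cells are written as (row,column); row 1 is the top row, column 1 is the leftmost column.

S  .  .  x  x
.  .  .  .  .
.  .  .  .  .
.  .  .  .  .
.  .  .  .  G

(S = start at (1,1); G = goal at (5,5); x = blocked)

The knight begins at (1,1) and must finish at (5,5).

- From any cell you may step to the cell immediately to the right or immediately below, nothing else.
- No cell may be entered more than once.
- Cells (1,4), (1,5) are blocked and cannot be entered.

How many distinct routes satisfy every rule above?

65

A right/down-only route from (1,1) to (5,5) makes exactly 4 down-moves and 4 right-moves in some order.
With no other constraints that would be C(8,4) = 70 routes.
Subtract routes through each blocked cell (inclusion–exclusion for overlaps): − through (1,4): 5 − through (1,5): 1 + through (1,4)&(1,5): 1 → 65.
That gives 65 routes.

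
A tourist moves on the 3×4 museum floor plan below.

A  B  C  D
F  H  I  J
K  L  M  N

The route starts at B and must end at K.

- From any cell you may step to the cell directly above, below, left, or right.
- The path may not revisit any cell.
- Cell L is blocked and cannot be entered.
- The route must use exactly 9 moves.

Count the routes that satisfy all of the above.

Need simple routes of exactly 9 moves from B to K (Manhattan distance 3, so 3 moves are spent on a detour and 3 undoing it).
Enumerating: B C D J N M I H F K.
That gives 1 route.

1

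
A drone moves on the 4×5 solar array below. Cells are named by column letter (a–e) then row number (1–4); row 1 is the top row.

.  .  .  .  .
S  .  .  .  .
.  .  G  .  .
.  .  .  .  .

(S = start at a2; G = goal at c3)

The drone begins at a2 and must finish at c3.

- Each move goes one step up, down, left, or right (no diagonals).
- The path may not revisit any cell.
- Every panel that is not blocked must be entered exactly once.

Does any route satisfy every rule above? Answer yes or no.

yes

One route that works: a2 → a1 → b1 → b2 → b3 → a3 → a4 → b4 → c4 → d4 → e4 → e3 → e2 → e1 → d1 → c1 → c2 → d2 → d3 → c3.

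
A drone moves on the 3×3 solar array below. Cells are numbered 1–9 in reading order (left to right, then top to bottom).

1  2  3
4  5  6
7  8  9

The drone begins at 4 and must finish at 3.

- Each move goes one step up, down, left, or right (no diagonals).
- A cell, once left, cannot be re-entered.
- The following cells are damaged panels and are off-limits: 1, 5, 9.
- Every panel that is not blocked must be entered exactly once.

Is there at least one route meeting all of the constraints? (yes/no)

no

Cell 2 has only one open neighbour but is neither the start nor the goal, so a Hamiltonian route would have to both enter and leave it through the same neighbour — impossible without revisiting.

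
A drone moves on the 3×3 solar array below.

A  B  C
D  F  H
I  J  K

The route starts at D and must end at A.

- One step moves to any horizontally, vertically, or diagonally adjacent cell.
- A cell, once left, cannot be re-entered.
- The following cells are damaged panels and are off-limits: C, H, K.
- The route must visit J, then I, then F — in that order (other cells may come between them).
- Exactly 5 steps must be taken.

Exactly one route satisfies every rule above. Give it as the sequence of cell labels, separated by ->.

The waypoints must appear in the order J, I, F, with no cell reused.
Route from D: down-right to J, left to I, up-right to F, up to B, left to A — 5 moves in all.
Check: order respected (J at step 1, I at step 2, F at step 3); 5 moves as required.

D -> J -> I -> F -> B -> A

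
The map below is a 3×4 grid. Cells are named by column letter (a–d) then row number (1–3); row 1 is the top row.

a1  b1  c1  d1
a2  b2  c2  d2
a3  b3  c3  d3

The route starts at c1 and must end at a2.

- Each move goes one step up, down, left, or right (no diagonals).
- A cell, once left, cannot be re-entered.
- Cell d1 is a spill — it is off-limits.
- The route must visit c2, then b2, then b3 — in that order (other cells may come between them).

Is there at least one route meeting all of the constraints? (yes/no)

One route that works: c1 → c2 → b2 → b3 → a3 → a2.

yes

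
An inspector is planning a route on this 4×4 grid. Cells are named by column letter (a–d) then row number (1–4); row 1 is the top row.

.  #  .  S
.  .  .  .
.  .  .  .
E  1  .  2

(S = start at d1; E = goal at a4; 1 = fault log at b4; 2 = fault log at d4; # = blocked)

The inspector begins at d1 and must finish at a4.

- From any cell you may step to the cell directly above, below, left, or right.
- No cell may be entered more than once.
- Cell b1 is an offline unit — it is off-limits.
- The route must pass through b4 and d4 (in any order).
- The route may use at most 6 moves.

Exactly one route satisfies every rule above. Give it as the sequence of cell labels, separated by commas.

d1, d2, d3, d4, c4, b4, a4

The 6-move cap with required stops at b4, d4 leaves no slack for detours.
Route from d1: 3× down (reaching d4), 3× left (reaching a4) — 6 moves in all.
Check: all required cells visited; 6 ≤ 6 moves.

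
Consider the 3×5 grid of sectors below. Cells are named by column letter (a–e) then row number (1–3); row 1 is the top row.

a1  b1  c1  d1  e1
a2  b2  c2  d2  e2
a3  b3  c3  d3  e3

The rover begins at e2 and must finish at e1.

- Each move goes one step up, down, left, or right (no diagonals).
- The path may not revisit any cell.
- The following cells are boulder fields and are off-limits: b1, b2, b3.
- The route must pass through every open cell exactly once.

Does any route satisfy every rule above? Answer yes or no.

no

Cell a1 has only one open neighbour but is neither the start nor the goal, so a Hamiltonian route would have to both enter and leave it through the same neighbour — impossible without revisiting.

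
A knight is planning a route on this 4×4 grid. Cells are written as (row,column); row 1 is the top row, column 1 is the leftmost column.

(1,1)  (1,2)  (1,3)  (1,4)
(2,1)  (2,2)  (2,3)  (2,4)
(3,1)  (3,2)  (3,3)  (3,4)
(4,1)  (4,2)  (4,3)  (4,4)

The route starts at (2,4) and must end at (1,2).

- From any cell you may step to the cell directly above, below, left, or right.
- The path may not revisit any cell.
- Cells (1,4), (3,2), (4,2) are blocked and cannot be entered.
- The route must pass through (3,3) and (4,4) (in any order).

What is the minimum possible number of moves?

Any route passes through (3,3) and (4,4) in some order between (2,4) and (1,2). Summing Manhattan distances along each leg and taking the cheapest ordering ((2,4) → (4,4) → (3,3) → (1,2)) gives a lower bound of 2 + 2 + 3 = 7 moves.
A route of 7 moves achieves this: (2,4) → (3,4) → (4,4) → (4,3) → (3,3) → (2,3) → (1,3) → (1,2).
Since 7 matches the lower bound, it is optimal.

7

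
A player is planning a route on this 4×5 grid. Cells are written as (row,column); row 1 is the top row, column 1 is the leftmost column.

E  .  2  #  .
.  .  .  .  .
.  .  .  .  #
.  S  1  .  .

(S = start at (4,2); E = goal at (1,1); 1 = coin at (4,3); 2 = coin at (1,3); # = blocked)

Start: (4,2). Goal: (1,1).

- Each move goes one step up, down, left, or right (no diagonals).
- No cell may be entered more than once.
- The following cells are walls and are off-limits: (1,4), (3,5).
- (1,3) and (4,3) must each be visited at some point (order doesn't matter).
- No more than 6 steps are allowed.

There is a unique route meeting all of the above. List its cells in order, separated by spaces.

Any route must reach (1,3) and (4,3) and still end at (1,1) within 6 moves, so the order of the required stops is forced.
Route from (4,2): right 1 to (4,3), up 3 to (1,3), left 2 to (1,1) — 6 moves in all.
Check: all required cells visited; 6 ≤ 6 moves.

(4,2) (4,3) (3,3) (2,3) (1,3) (1,2) (1,1)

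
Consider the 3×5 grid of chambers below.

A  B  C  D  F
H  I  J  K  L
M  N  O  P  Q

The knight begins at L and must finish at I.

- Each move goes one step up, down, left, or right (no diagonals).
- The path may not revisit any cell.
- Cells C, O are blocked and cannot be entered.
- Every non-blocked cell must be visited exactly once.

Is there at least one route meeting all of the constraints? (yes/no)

Colour the cells like a checkerboard: each orthogonal step flips colour, so a Hamiltonian route alternates colours. Here there are 6 cells of one colour and 7 of the other, with start on the opposite colour to the goal — the counts and endpoints can't be arranged into an alternating sequence of length 13, so no Hamiltonian route exists.

no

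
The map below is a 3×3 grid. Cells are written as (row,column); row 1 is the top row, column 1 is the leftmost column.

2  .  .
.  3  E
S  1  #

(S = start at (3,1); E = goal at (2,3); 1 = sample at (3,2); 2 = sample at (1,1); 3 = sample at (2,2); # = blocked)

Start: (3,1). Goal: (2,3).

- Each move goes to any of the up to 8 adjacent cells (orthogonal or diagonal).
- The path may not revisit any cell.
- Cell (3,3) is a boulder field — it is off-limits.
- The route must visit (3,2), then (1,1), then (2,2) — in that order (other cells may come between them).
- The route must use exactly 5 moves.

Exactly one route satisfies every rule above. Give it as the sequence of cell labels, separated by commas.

The waypoints must appear in the order (3,2), (1,1), (2,2), with no cell reused.
Route from (3,1): right to (3,2), up-left to (2,1), up to (1,1), down-right to (2,2), right to (2,3) — 5 moves in all.
Check: order respected (1 at step 1, 2 at step 3, 3 at step 4); 5 moves as required.

(3,1), (3,2), (2,1), (1,1), (2,2), (2,3)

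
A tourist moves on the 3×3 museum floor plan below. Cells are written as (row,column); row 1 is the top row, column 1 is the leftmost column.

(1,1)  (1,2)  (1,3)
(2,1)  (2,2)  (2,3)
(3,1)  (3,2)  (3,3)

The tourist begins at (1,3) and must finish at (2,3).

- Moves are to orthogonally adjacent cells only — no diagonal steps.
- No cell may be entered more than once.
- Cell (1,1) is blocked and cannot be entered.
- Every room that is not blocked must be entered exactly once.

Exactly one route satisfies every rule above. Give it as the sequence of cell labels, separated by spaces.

Need to visit all 8 open cells exactly once, starting at (1,3) and ending at (2,3).
Cell (3,3) has only two open neighbours ((2,3) and (3,2)), so the path must pass straight through it: one of those is the cell it's entered from and the other is where it exits.
Route from (1,3): left 1 to (1,2), down 1 to (2,2), left 1 to (2,1), down 1 to (3,1), right 2 to (3,3), up 1 to (2,3) — 7 moves in all.
Check: all 8 open cells covered.

(1,3) (1,2) (2,2) (2,1) (3,1) (3,2) (3,3) (2,3)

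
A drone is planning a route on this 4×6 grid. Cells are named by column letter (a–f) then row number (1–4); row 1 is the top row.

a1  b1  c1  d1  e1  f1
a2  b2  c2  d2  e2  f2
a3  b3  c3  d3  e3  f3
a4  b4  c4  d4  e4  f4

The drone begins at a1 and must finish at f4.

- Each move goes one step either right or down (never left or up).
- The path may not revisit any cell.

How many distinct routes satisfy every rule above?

56

A right/down-only route from a1 to f4 makes exactly 3 down-moves and 5 right-moves in some order.
With no other constraints that would be C(8,3) = 56 routes.
That gives 56 routes.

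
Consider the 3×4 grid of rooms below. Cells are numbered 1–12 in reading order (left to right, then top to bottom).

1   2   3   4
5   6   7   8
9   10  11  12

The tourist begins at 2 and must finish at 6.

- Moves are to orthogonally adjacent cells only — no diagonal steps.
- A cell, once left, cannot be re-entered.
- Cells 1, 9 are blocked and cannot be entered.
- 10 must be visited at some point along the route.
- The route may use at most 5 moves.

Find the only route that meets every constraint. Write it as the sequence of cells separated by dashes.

2 - 3 - 7 - 11 - 10 - 6

The budget equals the shortest possible length, so every move has to be on a shortest route through the required cells.
Route from 2: right to 3, 2× down (reaching 11), left to 10, up to 6 — 5 moves in all.
Check: all required cells visited; 5 ≤ 5 moves.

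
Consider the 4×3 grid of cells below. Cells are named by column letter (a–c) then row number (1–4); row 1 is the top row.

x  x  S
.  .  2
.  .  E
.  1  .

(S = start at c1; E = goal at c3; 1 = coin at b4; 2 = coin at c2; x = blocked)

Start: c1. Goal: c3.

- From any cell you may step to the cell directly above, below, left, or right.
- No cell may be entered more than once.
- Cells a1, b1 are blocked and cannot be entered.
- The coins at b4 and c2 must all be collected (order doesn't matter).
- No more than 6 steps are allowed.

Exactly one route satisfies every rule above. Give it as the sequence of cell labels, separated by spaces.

The 6-move cap with required stops at b4, c2 leaves no slack for detours.
Route from c1: down to c2, left to b2, 2× down (reaching b4), right to c4, up to c3 — 6 moves in all.
Check: all required cells visited; 6 ≤ 6 moves.

c1 c2 b2 b3 b4 c4 c3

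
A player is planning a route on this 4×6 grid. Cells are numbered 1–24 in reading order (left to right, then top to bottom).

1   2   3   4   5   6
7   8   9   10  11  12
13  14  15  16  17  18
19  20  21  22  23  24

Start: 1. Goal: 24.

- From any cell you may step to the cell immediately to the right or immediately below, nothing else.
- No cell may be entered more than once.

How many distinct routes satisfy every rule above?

56

A right/down-only route from 1 to 24 makes exactly 3 down-moves and 5 right-moves in some order.
With no other constraints that would be C(8,3) = 56 routes.
That gives 56 routes.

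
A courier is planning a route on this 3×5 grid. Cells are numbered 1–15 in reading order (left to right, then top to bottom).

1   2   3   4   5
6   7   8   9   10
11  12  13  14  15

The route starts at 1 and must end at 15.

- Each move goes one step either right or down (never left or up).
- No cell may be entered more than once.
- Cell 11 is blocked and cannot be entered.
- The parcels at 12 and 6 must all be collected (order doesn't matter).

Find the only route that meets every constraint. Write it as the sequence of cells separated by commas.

Moves only go right or down, so the column and row indices never decrease.
Route from 1: down 1 to 6, right 1 to 7, down 1 to 12, right 3 to 15 — 6 moves in all.
Check: all required cells visited.

1, 6, 7, 12, 13, 14, 15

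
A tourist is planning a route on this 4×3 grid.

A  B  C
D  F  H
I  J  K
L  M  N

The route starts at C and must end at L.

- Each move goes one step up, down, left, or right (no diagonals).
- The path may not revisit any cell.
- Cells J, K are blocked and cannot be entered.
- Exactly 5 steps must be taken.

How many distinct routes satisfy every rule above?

3

Need simple routes of exactly 5 moves from C to L (Manhattan distance 5, so 0 moves are spent on a detour and 0 undoing it).
Enumerating: C H F D I L | C B F D I L | C B A D I L.
That gives 3 routes.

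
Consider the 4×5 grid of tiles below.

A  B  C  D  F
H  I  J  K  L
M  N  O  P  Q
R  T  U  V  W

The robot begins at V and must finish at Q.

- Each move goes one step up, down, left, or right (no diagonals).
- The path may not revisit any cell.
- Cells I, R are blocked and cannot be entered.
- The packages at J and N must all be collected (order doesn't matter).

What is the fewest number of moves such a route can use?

8

Any route passes through J and N in some order between V and Q. Summing Manhattan distances along each leg and taking the cheapest ordering (V → J → N → Q) gives a lower bound of 3 + 2 + 3 = 8 moves.
A route of 8 moves achieves this: V → U → T → N → O → J → K → P → Q.
Since 8 matches the lower bound, it is optimal.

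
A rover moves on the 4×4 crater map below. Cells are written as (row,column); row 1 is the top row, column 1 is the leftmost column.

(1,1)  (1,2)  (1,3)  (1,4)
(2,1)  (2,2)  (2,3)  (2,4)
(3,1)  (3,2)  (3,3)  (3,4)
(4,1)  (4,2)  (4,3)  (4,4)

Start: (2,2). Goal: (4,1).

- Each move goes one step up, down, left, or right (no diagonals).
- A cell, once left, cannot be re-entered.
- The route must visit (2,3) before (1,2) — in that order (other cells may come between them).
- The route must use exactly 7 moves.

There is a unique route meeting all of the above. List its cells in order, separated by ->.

The waypoints must appear in the order (2,3), (1,2), with no cell reused.
Route from (2,2): right to (2,3), up to (1,3), 2× left (reaching (1,1)), 3× down (reaching (4,1)) — 7 moves in all.
Check: order respected ((2,3) at step 1, (1,2) at step 3); 7 moves as required.

(2,2) -> (2,3) -> (1,3) -> (1,2) -> (1,1) -> (2,1) -> (3,1) -> (4,1)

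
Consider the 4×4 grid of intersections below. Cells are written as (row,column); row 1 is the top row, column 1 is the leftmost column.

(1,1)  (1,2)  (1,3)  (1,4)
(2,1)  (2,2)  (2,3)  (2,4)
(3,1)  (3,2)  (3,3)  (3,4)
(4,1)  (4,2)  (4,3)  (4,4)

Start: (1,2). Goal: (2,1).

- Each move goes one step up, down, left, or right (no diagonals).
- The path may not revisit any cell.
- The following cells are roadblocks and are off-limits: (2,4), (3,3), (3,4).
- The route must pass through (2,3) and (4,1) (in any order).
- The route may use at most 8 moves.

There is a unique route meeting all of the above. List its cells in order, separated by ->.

The 8-move cap with required stops at (2,3), (4,1) leaves no slack for detours.
Route from (1,2): right 1 to (1,3), down 1 to (2,3), left 1 to (2,2), down 2 to (4,2), left 1 to (4,1), up 2 to (2,1) — 8 moves in all.
Check: all required cells visited; 8 ≤ 8 moves.

(1,2) -> (1,3) -> (2,3) -> (2,2) -> (3,2) -> (4,2) -> (4,1) -> (3,1) -> (2,1)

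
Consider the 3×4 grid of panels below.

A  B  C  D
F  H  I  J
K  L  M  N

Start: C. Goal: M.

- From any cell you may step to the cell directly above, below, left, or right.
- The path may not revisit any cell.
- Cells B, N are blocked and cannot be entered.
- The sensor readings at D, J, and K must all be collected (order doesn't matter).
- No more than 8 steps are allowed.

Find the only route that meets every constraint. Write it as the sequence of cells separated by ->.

C -> D -> J -> I -> H -> F -> K -> L -> M

Any route must reach D, J, and K and still end at M within 8 moves, so the order of the required stops is forced.
Route from C: right 1 to D, down 1 to J, left 3 to F, down 1 to K, right 2 to M — 8 moves in all.
Check: all required cells visited; 8 ≤ 8 moves.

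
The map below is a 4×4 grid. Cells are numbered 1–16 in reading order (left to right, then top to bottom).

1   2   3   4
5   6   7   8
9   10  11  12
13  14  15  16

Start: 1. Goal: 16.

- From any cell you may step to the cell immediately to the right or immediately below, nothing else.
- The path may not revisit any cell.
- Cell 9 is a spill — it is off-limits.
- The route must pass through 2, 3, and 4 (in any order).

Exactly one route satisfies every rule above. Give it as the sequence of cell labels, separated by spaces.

Moves only go right or down, so the column and row indices never decrease.
Route from 1: right 3 to 4, down 3 to 16 — 6 moves in all.
Check: all required cells visited.

1 2 3 4 8 12 16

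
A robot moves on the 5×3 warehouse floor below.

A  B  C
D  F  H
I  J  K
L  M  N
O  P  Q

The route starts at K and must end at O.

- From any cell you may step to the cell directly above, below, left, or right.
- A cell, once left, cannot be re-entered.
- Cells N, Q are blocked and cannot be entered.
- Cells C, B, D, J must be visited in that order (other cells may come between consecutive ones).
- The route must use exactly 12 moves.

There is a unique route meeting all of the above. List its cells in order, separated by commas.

K, H, C, B, A, D, F, J, I, L, M, P, O

The waypoints must appear in the order C, B, D, J, with no cell reused.
Route from K: up 2 to C, left 2 to A, down 1 to D, right 1 to F, down 1 to J, left 1 to I, down 1 to L, right 1 to M, down 1 to P, left 1 to O — 12 moves in all.
Check: order respected (C at step 2, B at step 3, D at step 5, J at step 7); 12 moves as required.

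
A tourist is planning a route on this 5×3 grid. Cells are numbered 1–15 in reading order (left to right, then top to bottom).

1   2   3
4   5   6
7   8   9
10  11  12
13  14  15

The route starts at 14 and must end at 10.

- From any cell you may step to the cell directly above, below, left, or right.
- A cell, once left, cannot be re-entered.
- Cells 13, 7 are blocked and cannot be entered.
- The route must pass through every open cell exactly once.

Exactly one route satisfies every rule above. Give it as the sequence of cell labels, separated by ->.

14 -> 15 -> 12 -> 9 -> 6 -> 3 -> 2 -> 1 -> 4 -> 5 -> 8 -> 11 -> 10

Need to visit all 13 open cells exactly once, starting at 14 and ending at 10.
Route from 14: right 1 to 15, up 4 to 3, left 2 to 1, down 1 to 4, right 1 to 5, down 2 to 11, left 1 to 10 — 12 moves in all.
Check: all 13 open cells covered.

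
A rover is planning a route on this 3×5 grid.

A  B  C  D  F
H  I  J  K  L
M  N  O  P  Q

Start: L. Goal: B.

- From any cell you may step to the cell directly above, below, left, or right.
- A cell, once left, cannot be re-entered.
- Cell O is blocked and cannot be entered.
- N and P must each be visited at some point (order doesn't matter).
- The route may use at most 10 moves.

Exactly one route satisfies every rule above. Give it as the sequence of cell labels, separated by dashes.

The 10-move cap with required stops at N, P leaves no slack for detours.
Route from L: down to Q, left to P, up to K, 2× left (reaching I), down to N, left to M, 2× up (reaching A), right to B — 10 moves in all.
Check: all required cells visited; 10 ≤ 10 moves.

L - Q - P - K - J - I - N - M - H - A - B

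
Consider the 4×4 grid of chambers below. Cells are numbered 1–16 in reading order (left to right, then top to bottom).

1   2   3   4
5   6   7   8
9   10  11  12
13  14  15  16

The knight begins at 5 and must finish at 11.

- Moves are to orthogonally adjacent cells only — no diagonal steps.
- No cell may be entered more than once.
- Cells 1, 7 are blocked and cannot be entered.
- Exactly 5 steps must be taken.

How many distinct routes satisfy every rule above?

4

Need simple routes of exactly 5 moves from 5 to 11 (Manhattan distance 3, so 1 moves are spent on a detour and 1 undoing it).
Enumerating: 5 9 13 14 10 11 | 5 9 13 14 15 11 | 5 9 10 14 15 11 | 5 6 10 14 15 11.
That gives 4 routes.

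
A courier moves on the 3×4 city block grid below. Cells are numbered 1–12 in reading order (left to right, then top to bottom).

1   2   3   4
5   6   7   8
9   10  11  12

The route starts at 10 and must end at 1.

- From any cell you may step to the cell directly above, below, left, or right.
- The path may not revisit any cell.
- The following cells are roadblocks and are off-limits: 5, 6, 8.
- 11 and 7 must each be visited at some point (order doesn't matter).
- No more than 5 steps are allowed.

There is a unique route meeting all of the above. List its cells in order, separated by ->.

10 -> 11 -> 7 -> 3 -> 2 -> 1

The budget equals the shortest possible length, so every move has to be on a shortest route through the required cells.
Route from 10: right to 11, 2× up (reaching 3), 2× left (reaching 1) — 5 moves in all.
Check: all required cells visited; 5 ≤ 5 moves.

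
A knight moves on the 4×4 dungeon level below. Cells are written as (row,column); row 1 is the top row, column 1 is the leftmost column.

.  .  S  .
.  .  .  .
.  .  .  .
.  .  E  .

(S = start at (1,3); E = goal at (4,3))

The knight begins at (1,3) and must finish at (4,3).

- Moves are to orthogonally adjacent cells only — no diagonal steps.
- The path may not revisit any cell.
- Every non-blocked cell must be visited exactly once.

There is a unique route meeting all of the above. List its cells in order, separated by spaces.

(1,3) (1,4) (2,4) (2,3) (2,2) (1,2) (1,1) (2,1) (3,1) (4,1) (4,2) (3,2) (3,3) (3,4) (4,4) (4,3)

Need to visit all 16 open cells exactly once, starting at (1,3) and ending at (4,3).
Route from (1,3): right 1 to (1,4), down 1 to (2,4), left 2 to (2,2), up 1 to (1,2), left 1 to (1,1), down 3 to (4,1), right 1 to (4,2), up 1 to (3,2), right 2 to (3,4), down 1 to (4,4), left 1 to (4,3) — 15 moves in all.
Check: all 16 open cells covered.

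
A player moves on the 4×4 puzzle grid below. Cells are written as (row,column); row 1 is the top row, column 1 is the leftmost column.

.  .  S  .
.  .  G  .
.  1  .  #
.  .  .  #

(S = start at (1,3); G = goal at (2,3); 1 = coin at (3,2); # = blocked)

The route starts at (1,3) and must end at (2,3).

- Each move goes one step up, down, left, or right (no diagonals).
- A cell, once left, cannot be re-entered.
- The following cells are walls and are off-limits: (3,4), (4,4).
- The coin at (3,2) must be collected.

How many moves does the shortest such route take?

5

Any route passes through (3,2) somewhere between (1,3) and (2,3). Summing Manhattan distances along the two legs ((1,3) → (3,2) → (2,3)) gives a lower bound of 3 + 2 = 5 moves.
A route of 5 moves achieves this: (1,3) → (1,2) → (2,2) → (3,2) → (3,3) → (2,3).
Since 5 matches the lower bound, it is optimal.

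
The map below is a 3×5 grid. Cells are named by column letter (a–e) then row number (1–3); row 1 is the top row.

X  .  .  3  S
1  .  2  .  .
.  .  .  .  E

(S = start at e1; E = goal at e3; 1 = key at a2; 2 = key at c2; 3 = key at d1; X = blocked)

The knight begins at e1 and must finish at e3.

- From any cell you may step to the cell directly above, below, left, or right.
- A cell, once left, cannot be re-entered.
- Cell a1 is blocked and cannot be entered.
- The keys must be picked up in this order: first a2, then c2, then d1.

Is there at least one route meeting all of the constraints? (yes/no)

Ignoring the required order, 7 revisit-free routes from e1 to e3 pass through all of a2, c2, and d1; the waypoint orders that occur are d1 → c2 → a2 (5); d1 → a2 → c2 (2) — never a2 → c2 → d1.

no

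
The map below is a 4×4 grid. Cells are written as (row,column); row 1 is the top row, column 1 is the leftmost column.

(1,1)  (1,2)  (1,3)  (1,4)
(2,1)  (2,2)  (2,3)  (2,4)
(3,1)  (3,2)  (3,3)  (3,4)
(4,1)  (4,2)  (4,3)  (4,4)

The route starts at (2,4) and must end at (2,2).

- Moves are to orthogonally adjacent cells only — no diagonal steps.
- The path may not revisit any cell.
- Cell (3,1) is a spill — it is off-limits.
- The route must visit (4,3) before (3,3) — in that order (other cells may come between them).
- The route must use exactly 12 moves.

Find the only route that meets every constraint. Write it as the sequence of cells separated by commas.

(2,4), (3,4), (4,4), (4,3), (4,2), (3,2), (3,3), (2,3), (1,3), (1,2), (1,1), (2,1), (2,2)

The waypoints must appear in the order (4,3), (3,3), with no cell reused.
Route from (2,4): 2× down (reaching (4,4)), 2× left (reaching (4,2)), up to (3,2), right to (3,3), 2× up (reaching (1,3)), 2× left (reaching (1,1)), down to (2,1), right to (2,2) — 12 moves in all.
Check: order respected ((4,3) at step 3, (3,3) at step 6); 12 moves as required.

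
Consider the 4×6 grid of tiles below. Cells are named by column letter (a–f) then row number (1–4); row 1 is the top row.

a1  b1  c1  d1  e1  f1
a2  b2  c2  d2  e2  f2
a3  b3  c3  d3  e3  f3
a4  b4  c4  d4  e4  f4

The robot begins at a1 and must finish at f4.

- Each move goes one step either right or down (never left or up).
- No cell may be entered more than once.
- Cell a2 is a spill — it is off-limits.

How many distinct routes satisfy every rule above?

35

A right/down-only route from a1 to f4 makes exactly 3 down-moves and 5 right-moves in some order.
With no other constraints that would be C(8,3) = 56 routes.
Subtract routes through each blocked cell (inclusion–exclusion for overlaps): − through a2: 21 → 35.
That gives 35 routes.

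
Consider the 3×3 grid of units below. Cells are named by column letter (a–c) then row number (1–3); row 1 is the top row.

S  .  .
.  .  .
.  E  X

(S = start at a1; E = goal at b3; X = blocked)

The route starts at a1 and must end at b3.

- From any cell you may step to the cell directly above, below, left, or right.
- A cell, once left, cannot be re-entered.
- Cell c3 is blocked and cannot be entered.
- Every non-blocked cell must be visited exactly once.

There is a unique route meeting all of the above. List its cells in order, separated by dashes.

Need to visit all 8 open cells exactly once, starting at a1 and ending at b3.
Route from a1: right 2 to c1, down 1 to c2, left 2 to a2, down 1 to a3, right 1 to b3 — 7 moves in all.
Check: all 8 open cells covered.

a1 - b1 - c1 - c2 - b2 - a2 - a3 - b3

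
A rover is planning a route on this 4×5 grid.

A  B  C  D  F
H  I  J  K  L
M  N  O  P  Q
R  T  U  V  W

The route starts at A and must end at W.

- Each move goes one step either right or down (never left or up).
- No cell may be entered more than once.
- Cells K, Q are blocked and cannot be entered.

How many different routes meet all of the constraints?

16

A right/down-only route from A to W makes exactly 3 down-moves and 4 right-moves in some order.
With no other constraints that would be C(7,3) = 35 routes.
Subtract routes through each blocked cell (inclusion–exclusion for overlaps): − through K: 12 − through Q: 15 + through K&Q: 8 → 16.
That gives 16 routes.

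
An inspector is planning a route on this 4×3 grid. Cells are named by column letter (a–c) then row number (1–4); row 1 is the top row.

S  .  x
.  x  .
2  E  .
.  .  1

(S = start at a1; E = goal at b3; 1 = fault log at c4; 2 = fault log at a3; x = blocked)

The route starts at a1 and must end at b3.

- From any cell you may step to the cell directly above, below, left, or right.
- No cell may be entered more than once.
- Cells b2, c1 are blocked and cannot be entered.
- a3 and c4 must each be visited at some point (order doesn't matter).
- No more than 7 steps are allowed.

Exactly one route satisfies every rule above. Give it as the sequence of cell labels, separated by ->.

Any route must reach a3 and c4 and still end at b3 within 7 moves, so the order of the required stops is forced.
Route from a1: down 3 to a4, right 2 to c4, up 1 to c3, left 1 to b3 — 7 moves in all.
Check: all required cells visited; 7 ≤ 7 moves.

a1 -> a2 -> a3 -> a4 -> b4 -> c4 -> c3 -> b3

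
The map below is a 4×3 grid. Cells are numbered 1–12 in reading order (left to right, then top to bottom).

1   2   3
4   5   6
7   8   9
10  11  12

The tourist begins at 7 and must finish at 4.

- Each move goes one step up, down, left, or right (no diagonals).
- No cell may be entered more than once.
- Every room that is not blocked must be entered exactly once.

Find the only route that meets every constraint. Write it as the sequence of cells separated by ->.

Need to visit all 12 open cells exactly once, starting at 7 and ending at 4.
Cell 3 has only two open neighbours (6 and 2), so the path must pass straight through it: one of those is the cell it's entered from and the other is where it exits.
Route from 7: down 1 to 10, right 2 to 12, up 1 to 9, left 1 to 8, up 1 to 5, right 1 to 6, up 1 to 3, left 2 to 1, down 1 to 4 — 11 moves in all.
Check: all 12 open cells covered.

7 -> 10 -> 11 -> 12 -> 9 -> 8 -> 5 -> 6 -> 3 -> 2 -> 1 -> 4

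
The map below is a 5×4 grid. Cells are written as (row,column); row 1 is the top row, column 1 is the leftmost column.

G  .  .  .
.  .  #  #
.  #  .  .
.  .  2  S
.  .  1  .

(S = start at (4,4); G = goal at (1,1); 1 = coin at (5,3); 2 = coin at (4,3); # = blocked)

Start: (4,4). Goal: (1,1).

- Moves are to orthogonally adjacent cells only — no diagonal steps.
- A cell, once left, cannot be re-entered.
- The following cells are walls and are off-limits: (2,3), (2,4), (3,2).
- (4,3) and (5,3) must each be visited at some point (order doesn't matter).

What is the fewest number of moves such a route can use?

8

Any route passes through (4,3) and (5,3) in some order between (4,4) and (1,1). Summing Manhattan distances along each leg and taking the cheapest ordering ((4,4) → (5,3) → (4,3) → (1,1)) gives a lower bound of 2 + 1 + 5 = 8 moves.
A route of 8 moves achieves this: (4,4) → (5,4) → (5,3) → (4,3) → (4,2) → (4,1) → (3,1) → (2,1) → (1,1).
Since 8 matches the lower bound, it is optimal.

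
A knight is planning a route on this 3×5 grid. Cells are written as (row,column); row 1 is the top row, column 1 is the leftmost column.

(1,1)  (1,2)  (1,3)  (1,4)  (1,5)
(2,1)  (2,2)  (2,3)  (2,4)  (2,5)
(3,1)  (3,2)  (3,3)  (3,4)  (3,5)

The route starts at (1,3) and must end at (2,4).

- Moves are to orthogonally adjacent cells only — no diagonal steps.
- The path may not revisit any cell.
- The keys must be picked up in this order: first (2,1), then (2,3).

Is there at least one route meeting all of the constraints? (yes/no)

One route that works: (1,3) → (1,2) → (1,1) → (2,1) → (2,2) → (2,3) → (2,4).

yes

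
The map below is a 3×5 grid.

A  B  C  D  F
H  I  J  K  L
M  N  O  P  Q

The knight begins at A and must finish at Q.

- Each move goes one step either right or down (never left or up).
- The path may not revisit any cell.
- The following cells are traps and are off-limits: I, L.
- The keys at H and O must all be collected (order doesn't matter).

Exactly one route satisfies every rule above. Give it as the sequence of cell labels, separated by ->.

Moves only go right or down, so the column and row indices never decrease.
Route from A: down 2 to M, right 4 to Q — 6 moves in all.
Check: all required cells visited.

A -> H -> M -> N -> O -> P -> Q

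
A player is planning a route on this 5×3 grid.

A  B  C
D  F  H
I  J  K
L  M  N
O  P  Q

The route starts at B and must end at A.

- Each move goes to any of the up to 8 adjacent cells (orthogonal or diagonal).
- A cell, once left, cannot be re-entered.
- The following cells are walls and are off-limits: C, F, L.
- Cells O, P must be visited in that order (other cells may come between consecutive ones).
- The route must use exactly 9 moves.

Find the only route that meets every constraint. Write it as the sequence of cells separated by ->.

B -> H -> K -> M -> O -> P -> N -> J -> D -> A

The waypoints must appear in the order O, P, with no cell reused.
Route from B: down-right to H, down to K, 2× down-left (reaching O), right to P, up-right to N, 2× up-left (reaching D), up to A — 9 moves in all.
Check: order respected (O at step 4, P at step 5); 9 moves as required.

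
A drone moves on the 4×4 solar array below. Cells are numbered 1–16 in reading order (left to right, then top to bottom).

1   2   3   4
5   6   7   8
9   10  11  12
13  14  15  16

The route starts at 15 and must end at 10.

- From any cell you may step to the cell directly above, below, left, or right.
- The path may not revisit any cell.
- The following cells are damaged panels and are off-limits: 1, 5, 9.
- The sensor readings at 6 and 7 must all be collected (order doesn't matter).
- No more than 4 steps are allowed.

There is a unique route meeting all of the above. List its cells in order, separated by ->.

The budget equals the shortest possible length, so every move has to be on a shortest route through the required cells.
Route from 15: up 2 to 7, left 1 to 6, down 1 to 10 — 4 moves in all.
Check: all required cells visited; 4 ≤ 4 moves.

15 -> 11 -> 7 -> 6 -> 10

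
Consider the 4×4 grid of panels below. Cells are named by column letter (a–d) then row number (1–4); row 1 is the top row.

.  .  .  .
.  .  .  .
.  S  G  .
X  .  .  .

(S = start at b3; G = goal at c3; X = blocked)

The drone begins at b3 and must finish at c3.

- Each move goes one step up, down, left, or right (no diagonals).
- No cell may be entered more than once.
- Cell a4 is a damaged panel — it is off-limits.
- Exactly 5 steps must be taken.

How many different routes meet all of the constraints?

Need simple routes of exactly 5 moves from b3 to c3 (Manhattan distance 1, so 2 moves are spent on a detour and 2 undoing it).
Enumerating: b3 b2 b1 c1 c2 c3 | b3 b2 c2 d2 d3 c3 | b3 b4 c4 d4 d3 c3 | b3 a3 a2 b2 c2 c3.
That gives 4 routes.

4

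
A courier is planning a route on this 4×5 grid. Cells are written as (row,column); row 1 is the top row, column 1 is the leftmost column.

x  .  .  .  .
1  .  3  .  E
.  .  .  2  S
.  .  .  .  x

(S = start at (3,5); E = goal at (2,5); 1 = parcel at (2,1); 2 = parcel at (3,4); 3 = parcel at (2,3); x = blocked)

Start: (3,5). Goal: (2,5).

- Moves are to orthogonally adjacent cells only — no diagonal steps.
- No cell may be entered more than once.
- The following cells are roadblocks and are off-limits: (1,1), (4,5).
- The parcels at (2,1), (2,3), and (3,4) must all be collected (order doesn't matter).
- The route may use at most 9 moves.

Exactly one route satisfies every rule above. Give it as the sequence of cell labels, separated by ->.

(3,5) -> (3,4) -> (3,3) -> (3,2) -> (3,1) -> (2,1) -> (2,2) -> (2,3) -> (2,4) -> (2,5)

The budget equals the shortest possible length, so every move has to be on a shortest route through the required cells.
Route from (3,5): left 4 to (3,1), up 1 to (2,1), right 4 to (2,5) — 9 moves in all.
Check: all required cells visited; 9 ≤ 9 moves.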